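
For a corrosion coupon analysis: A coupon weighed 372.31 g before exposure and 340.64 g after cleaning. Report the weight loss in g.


Weight loss = initial − final
WL = 372.31 − 340.64 = 31.67 g

31.67 g


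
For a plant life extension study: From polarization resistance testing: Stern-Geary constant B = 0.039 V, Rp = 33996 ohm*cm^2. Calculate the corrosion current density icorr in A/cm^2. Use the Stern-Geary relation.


Apply the Stern-Geary relation: icorr = B / Rp
icorr = 0.039 / 33996 = 1.147×10^-6 A/cm^2

1.147×10^-6 A/cm^2


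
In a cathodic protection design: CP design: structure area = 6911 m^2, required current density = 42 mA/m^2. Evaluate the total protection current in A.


I = area * current density, then convert mA → A (÷1000)
I = 6911 * 42 / 1000 = 290.26 A

290.26 A


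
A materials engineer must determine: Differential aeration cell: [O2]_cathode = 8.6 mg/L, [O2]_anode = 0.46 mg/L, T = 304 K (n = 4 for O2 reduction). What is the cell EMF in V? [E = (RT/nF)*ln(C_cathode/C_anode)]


Apply the Nernst concentration-cell relation: E = (RT/nF)*ln(C_cathode/C_anode)
RT/nF = 8.314*304/(4*96485) = 0.00654883 V
ln(8.6/0.46) = 2.92829
E = 0.00654883 * 2.92829 = 0.01918 V

0.01918 V


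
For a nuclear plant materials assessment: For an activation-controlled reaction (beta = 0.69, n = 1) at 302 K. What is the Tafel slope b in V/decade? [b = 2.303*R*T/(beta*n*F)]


Apply the Tafel slope relation: b = 2.303*R*T/(beta*n*F)
Numerator: 2.303 * 8.314 * 302 = 5782.44
Denominator: 0.69 * 1 * 96485 = 66574.65
b = 5782.44 / 66574.65 = 0.087 V/decade

0.087 V/decade


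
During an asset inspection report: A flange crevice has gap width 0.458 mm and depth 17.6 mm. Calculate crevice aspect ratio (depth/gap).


Aspect ratio = depth / gap
Ratio = 17.6 / 0.458 = 38.4

38.4


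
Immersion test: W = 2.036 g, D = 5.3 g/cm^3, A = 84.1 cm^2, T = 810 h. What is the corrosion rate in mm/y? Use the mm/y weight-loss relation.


Apply the mm/y weight-loss relation: CR = 87600 * W / (D * A * T)
Numerator: 87600 * 2.036 = 178353.6
Denominator: 5.3 * 84.1 * 810 = 361041.3
CR = 178353.6 / 361041.3 = 0.494 mm/y

0.494 mm/y


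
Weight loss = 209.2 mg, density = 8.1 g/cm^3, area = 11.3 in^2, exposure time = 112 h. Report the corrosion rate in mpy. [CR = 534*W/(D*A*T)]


Apply the mpy weight-loss relation: CR = 534 * W / (D * A * T)
Numerator: 534 * 209.2 = 111712.8
Denominator: 8.1 * 11.3 * 112 = 10251.36
CR = 111712.8 / 10251.36 = 10.8974 mpy

10.8974 mpy


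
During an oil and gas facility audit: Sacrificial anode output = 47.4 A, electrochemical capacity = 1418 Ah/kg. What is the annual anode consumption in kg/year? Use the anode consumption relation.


Annual consumption = current * hours per year / capacity
Rate = 47.4 * 8760 / 1418 = 292.8 kg/year

292.8 kg/year


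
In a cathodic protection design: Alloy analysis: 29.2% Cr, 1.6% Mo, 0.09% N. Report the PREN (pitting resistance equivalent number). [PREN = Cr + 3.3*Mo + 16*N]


Apply the PREN formula: PREN = Cr + 3.3*Mo + 16*N
PREN = 29.2 + 3.3*1.6 + 16*0.09
PREN = 29.2 + 5.28 + 1.44 = 35.92

35.92


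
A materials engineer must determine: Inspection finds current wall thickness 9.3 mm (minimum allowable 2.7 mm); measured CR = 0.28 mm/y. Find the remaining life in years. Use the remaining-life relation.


Apply the remaining-life relation: RL = (t_current − t_min) / CR
RL = (9.3 − 2.7) / 0.28 = 6.6 / 0.28 = 23.6 years

23.6 years


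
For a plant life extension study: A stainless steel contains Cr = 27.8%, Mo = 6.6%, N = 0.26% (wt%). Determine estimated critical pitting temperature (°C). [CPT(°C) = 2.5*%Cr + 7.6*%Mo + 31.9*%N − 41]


Apply the ASTM G48 empirical CPT estimate: CPT(°C) = 2.5*%Cr + 7.6*%Mo + 31.9*%N − 41
2.5*27.8 = 69.5; 7.6*6.6 = 50.16; 31.9*0.26 = 8.294
CPT = 69.5 + 50.16 + 8.294 − 41 = 86.954 °C
Rounded to 0.1 °C: CPT ≈ 87.0 °C

87.0 °C


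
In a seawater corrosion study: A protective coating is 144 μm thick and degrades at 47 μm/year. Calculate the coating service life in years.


Service life = thickness / degradation rate
Life = 144 / 47 = 3.1 years

3.1 years


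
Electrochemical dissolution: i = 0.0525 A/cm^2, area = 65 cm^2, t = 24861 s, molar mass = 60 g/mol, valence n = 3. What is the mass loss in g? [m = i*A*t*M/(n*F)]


Apply Faraday's law: m = i*A*t*M / (n*F)
Total charge passed Q = i*A*t = 0.0525*65*24861 = 84838.1625 C
m = Q*M/(n*F) = 84838.1625*60/(3*96485) = 17.5858 g

17.5858 g


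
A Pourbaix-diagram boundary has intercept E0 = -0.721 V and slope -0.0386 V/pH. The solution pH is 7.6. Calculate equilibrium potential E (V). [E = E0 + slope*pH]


Apply the Pourbaix line equation: E = E0 + slope*pH
E = -0.721 + (-0.0386)*7.6 = -0.721 + (-0.29336) = -1.01436 V
Rounded to 4 decimal places: E = -1.0144 V

-1.0144 V


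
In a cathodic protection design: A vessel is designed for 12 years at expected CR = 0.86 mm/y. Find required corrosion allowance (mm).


Corrosion allowance = CR × design life
CA = 0.86 * 12 = 10.32 mm

10.32 mm


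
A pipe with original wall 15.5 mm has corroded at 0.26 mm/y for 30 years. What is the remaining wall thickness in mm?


Remaining wall = original − CR × time
t = 15.5 − 0.26*30 = 15.5 − 7.8 = 7.7 mm

7.7 mm


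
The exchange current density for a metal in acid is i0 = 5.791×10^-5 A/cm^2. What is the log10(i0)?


i0 = 5.791×10^-5 A/cm^2
log10(i0) = -4.237

-4.237


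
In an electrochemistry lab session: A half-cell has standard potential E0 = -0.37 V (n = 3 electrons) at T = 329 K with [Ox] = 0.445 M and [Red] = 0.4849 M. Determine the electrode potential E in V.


Apply the Nernst equation: E = E0 + (RT/nF)*ln([Ox]/[Red])
Step 1: RT/nF = 8.314*329/(3*96485) = 0.00944985 V
Step 2: [Ox]/[Red] = 0.445/0.4849 = 0.917715
Step 3: ln(0.917715) = -0.085868
Step 4: correction = 0.00944985 * -0.085868 = -0.0008 V
E = -0.37 + -0.0008 = -0.3708 V

-0.3708 V


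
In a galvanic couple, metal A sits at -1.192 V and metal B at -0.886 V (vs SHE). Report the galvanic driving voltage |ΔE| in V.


Driving voltage is the absolute potential difference.
|ΔE| = |-1.192 − (-0.886)| = 0.306 V

0.306 V


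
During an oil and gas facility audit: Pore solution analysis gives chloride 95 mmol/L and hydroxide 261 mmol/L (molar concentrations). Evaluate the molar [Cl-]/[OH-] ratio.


Threshold parameter = [Cl-] / [OH-] (molar basis; both in mmol/L, so units cancel)
Ratio = 95 / 261 = 0.36

0.36


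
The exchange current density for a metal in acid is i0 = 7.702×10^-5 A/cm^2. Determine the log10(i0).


i0 = 7.702×10^-5 A/cm^2
log10(i0) = -4.113

-4.113


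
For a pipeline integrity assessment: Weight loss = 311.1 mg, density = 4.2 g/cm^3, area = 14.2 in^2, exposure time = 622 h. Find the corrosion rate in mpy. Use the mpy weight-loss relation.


Apply the mpy weight-loss relation: CR = 534 * W / (D * A * T)
Numerator: 534 * 311.1 = 166127.4
Denominator: 4.2 * 14.2 * 622 = 37096.08
CR = 166127.4 / 37096.08 = 4.4783 mpy

4.4783 mpy


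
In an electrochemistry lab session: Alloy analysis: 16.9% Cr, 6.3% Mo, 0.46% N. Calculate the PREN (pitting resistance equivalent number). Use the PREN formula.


Apply the PREN formula: PREN = Cr + 3.3*Mo + 16*N
PREN = 16.9 + 3.3*6.3 + 16*0.46
PREN = 16.9 + 20.79 + 7.36 = 45.05

45.05


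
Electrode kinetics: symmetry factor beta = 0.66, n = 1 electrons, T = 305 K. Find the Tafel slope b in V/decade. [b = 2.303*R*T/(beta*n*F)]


Apply the Tafel slope relation: b = 2.303*R*T/(beta*n*F)
Numerator: 2.303 * 8.314 * 305 = 5839.88
Denominator: 0.66 * 1 * 96485 = 63680.1
b = 5839.88 / 63680.1 = 0.0917 V/decade

0.0917 V/decade


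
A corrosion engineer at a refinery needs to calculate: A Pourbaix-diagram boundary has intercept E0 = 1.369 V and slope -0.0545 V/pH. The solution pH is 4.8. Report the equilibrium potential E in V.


Apply the Pourbaix line equation: E = E0 + slope*pH
E = 1.369 + (-0.0545)*4.8 = 1.369 + (-0.2616) = 1.1074 V
Rounded to 4 decimal places: E = 1.1074 V

1.1074 V


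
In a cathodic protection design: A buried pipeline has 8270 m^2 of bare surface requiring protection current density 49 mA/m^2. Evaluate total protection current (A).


I = area * current density, then convert mA → A (÷1000)
I = 8270 * 49 / 1000 = 405.23 A

405.23 A


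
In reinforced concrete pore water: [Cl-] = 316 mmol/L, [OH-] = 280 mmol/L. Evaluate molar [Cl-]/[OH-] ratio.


Threshold parameter = [Cl-] / [OH-] (molar basis; both in mmol/L, so units cancel)
Ratio = 316 / 280 = 1.13

1.13


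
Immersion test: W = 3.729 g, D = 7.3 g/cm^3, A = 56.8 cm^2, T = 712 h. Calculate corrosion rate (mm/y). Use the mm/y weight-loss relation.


Apply the mm/y weight-loss relation: CR = 87600 * W / (D * A * T)
Numerator: 87600 * 3.729 = 326660.4
Denominator: 7.3 * 56.8 * 712 = 295223.68
CR = 326660.4 / 295223.68 = 1.106484 mm/y

1.106484 mm/y


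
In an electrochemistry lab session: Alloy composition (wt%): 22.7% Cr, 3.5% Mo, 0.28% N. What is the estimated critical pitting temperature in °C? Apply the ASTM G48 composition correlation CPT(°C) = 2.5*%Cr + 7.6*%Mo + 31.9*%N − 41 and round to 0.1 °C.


Apply the ASTM G48 empirical CPT estimate: CPT(°C) = 2.5*%Cr + 7.6*%Mo + 31.9*%N − 41
2.5*22.7 = 56.75; 7.6*3.5 = 26.6; 31.9*0.28 = 8.932
CPT = 56.75 + 26.6 + 8.932 − 41 = 51.282 °C
Rounded to 0.1 °C: CPT ≈ 51.3 °C

51.3 °C


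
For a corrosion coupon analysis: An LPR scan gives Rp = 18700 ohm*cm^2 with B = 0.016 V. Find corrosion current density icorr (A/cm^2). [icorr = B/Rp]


Apply the Stern-Geary relation: icorr = B / Rp
icorr = 0.016 / 18700 = 8.556×10^-7 A/cm^2

8.556×10^-7 A/cm^2


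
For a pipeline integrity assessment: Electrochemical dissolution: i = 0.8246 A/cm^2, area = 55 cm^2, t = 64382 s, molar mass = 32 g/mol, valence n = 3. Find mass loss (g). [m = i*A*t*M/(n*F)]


Apply Faraday's law: m = i*A*t*M / (n*F)
Total charge passed Q = i*A*t = 0.8246*55*64382 = 2919916.846 C
m = Q*M/(n*F) = 2919916.846*32/(3*96485) = 322.8044 g

322.8044 g


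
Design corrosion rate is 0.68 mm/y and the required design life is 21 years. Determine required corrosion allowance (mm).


Corrosion allowance = CR × design life
CA = 0.68 * 21 = 14.28 mm

14.28 mm


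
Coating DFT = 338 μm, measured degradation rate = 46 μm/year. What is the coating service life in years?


Service life = thickness / degradation rate
Life = 338 / 46 = 7.3 years

7.3 years


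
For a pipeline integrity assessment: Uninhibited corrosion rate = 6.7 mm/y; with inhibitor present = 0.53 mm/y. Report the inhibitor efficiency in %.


Apply the inhibitor-efficiency definition: IE = (CR_blank − CR_inh)/CR_blank × 100
IE = (6.7 − 0.53) / 6.7 × 100
IE = 6.17 / 6.7 × 100 = 92.1 %

92.1 %


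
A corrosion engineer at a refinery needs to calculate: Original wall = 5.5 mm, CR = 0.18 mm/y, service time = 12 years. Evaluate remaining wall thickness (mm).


Remaining wall = original − CR × time
t = 5.5 − 0.18*12 = 5.5 − 2.16 = 3.34 mm

3.34 mm


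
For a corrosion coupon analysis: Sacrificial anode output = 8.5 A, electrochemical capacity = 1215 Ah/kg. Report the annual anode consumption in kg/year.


Annual consumption = current * hours per year / capacity
Rate = 8.5 * 8760 / 1215 = 61.3 kg/year

61.3 kg/year


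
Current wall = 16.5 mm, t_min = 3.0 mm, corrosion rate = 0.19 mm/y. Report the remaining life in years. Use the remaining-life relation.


Apply the remaining-life relation: RL = (t_current − t_min) / CR
RL = (16.5 − 3.0) / 0.19 = 13.5 / 0.19 = 71.1 years

71.1 years


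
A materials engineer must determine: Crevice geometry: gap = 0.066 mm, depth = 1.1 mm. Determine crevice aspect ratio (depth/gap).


Aspect ratio = depth / gap
Ratio = 1.1 / 0.066 = 16.7

16.7


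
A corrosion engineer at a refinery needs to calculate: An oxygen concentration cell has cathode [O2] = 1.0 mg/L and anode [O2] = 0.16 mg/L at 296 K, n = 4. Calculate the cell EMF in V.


Apply the Nernst concentration-cell relation: E = (RT/nF)*ln(C_cathode/C_anode)
RT/nF = 8.314*296/(4*96485) = 0.00637649 V
ln(1.0/0.16) = 1.83258
E = 0.00637649 * 1.83258 = 0.01169 V

0.01169 V


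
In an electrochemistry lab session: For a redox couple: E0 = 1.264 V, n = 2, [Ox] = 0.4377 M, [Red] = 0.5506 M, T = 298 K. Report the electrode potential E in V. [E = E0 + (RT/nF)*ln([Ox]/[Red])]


Apply the Nernst equation: E = E0 + (RT/nF)*ln([Ox]/[Red])
Step 1: RT/nF = 8.314*298/(2*96485) = 0.01283916 V
Step 2: [Ox]/[Red] = 0.4377/0.5506 = 0.794951
Step 3: ln(0.794951) = -0.229475
Step 4: correction = 0.01283916 * -0.229475 = -0.0029 V
E = 1.264 + -0.0029 = 1.2611 V

1.2611 V


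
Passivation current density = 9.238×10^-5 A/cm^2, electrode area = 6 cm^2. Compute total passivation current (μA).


I = i_pass * A, then convert A → μA (×10^6)
I = 9.238×10^-5 * 6 * 10^6 = 554.28 μA

554.28 μA


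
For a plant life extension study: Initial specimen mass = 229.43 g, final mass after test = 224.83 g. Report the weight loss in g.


Weight loss = initial − final
WL = 229.43 − 224.83 = 4.6 g

4.6 g


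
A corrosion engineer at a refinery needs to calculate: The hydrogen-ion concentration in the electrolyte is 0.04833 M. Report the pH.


pH = −log10[H+]
pH = −log10(0.04833) = 1.32

1.32


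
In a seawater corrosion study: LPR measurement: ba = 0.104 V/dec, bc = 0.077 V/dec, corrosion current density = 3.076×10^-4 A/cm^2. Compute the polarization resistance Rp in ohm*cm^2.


Apply the Stern-Geary equation: Rp = ba*bc / (2.303*icorr*(ba+bc))
ba*bc = 0.104*0.077 = 0.008008
ba+bc = 0.181; 2.303*icorr*(ba+bc) = 2.303*3.076×10^-4*0.181 = 1.2822091×10^-4
Rp = 0.008008 / 1.2822091×10^-4 = 62.5 ohm*cm^2

62.5 ohm*cm^2


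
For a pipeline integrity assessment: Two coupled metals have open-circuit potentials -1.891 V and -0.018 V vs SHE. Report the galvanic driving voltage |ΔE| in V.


Driving voltage is the absolute potential difference.
|ΔE| = |-1.891 − (-0.018)| = 1.873 V

1.873 V


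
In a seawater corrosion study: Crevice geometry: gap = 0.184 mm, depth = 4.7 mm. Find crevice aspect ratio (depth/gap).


Aspect ratio = depth / gap
Ratio = 4.7 / 0.184 = 25.5

25.5


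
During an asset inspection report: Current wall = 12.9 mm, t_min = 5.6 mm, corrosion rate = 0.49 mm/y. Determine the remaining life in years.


Apply the remaining-life relation: RL = (t_current − t_min) / CR
RL = (12.9 − 5.6) / 0.49 = 7.3 / 0.49 = 14.9 years

14.9 years


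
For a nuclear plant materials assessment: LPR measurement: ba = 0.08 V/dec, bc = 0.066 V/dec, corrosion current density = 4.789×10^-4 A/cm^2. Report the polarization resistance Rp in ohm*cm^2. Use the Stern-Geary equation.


Apply the Stern-Geary equation: Rp = ba*bc / (2.303*icorr*(ba+bc))
ba*bc = 0.08*0.066 = 0.00528
ba+bc = 0.146; 2.303*icorr*(ba+bc) = 2.303*4.789×10^-4*0.146 = 1.6102438×10^-4
Rp = 0.00528 / 1.6102438×10^-4 = 32.79 ohm*cm^2

32.79 ohm*cm^2


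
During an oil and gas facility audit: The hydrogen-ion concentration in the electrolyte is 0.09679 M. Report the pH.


pH = −log10[H+]
pH = −log10(0.09679) = 1.01

1.01


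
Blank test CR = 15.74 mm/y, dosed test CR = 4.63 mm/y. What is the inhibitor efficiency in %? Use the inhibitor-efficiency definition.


Apply the inhibitor-efficiency definition: IE = (CR_blank − CR_inh)/CR_blank × 100
IE = (15.74 − 4.63) / 15.74 × 100
IE = 11.11 / 15.74 × 100 = 70.6 %

70.6 %


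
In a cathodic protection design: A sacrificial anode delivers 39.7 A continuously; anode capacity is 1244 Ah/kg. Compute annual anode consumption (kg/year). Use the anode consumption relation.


Annual consumption = current * hours per year / capacity
Rate = 39.7 * 8760 / 1244 = 279.6 kg/year

279.6 kg/year


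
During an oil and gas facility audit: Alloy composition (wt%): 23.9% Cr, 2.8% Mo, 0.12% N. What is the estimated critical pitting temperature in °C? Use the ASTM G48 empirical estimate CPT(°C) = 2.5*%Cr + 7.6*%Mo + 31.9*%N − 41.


Apply the ASTM G48 empirical CPT estimate: CPT(°C) = 2.5*%Cr + 7.6*%Mo + 31.9*%N − 41
2.5*23.9 = 59.75; 7.6*2.8 = 21.28; 31.9*0.12 = 3.828
CPT = 59.75 + 21.28 + 3.828 − 41 = 43.858 °C
Rounded to 0.1 °C: CPT ≈ 43.9 °C

43.9 °C


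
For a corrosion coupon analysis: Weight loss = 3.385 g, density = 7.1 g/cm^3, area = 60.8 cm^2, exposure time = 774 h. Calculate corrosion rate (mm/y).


Apply the mm/y weight-loss relation: CR = 87600 * W / (D * A * T)
Numerator: 87600 * 3.385 = 296526.0
Denominator: 7.1 * 60.8 * 774 = 334120.32
CR = 296526.0 / 334120.32 = 0.887483 mm/y

0.887483 mm/y


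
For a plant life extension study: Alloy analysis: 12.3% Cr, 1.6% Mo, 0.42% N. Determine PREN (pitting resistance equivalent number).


Apply the PREN formula: PREN = Cr + 3.3*Mo + 16*N
PREN = 12.3 + 3.3*1.6 + 16*0.42
PREN = 12.3 + 5.28 + 6.72 = 24.3

24.3


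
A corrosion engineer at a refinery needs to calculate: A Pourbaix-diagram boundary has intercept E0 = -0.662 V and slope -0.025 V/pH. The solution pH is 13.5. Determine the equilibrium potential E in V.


Apply the Pourbaix line equation: E = E0 + slope*pH
E = -0.662 + (-0.025)*13.5 = -0.662 + (-0.3375) = -0.9995 V
Rounded to 3 decimal places: E = -1.000 V

-1.000 V


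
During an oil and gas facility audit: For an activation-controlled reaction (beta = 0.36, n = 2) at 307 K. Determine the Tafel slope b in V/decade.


Apply the Tafel slope relation: b = 2.303*R*T/(beta*n*F)
Numerator: 2.303 * 8.314 * 307 = 5878.17
Denominator: 0.36 * 2 * 96485 = 69469.2
b = 5878.17 / 69469.2 = 0.085 V/decade

0.085 V/decade


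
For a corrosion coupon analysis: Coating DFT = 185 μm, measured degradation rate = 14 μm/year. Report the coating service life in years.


Service life = thickness / degradation rate
Life = 185 / 14 = 13.2 years

13.2 years


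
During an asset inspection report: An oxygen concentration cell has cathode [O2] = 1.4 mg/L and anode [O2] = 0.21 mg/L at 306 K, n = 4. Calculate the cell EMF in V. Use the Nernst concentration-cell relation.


Apply the Nernst concentration-cell relation: E = (RT/nF)*ln(C_cathode/C_anode)
RT/nF = 8.314*306/(4*96485) = 0.00659192 V
ln(1.4/0.21) = 1.89712
E = 0.00659192 * 1.89712 = 0.01251 V

0.01251 V


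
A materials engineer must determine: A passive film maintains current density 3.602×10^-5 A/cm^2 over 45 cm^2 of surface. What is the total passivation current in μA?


I = i_pass * A, then convert A → μA (×10^6)
I = 3.602×10^-5 * 45 * 10^6 = 1620.9 μA

1620.9 μA


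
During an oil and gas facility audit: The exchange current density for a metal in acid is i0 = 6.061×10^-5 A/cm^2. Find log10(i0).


i0 = 6.061×10^-5 A/cm^2
log10(i0) = -4.217

-4.217


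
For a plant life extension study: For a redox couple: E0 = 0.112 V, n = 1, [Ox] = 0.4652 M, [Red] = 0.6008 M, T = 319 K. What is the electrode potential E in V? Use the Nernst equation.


Apply the Nernst equation: E = E0 + (RT/nF)*ln([Ox]/[Red])
Step 1: RT/nF = 8.314*319/(1*96485) = 0.02748786 V
Step 2: [Ox]/[Red] = 0.4652/0.6008 = 0.774301
Step 3: ln(0.774301) = -0.255795
Step 4: correction = 0.02748786 * -0.255795 = -0.007 V
E = 0.112 + -0.007 = 0.105 V

0.105 V


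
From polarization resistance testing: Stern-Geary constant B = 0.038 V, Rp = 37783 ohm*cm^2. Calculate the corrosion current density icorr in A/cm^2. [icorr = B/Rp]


Apply the Stern-Geary relation: icorr = B / Rp
icorr = 0.038 / 37783 = 1.006×10^-6 A/cm^2

1.006×10^-6 A/cm^2


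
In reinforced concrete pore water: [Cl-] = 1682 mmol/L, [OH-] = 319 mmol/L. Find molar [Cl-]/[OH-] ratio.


Threshold parameter = [Cl-] / [OH-] (molar basis; both in mmol/L, so units cancel)
Ratio = 1682 / 319 = 5.27

5.27


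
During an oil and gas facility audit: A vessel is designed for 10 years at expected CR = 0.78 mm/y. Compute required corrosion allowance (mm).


Corrosion allowance = CR × design life
CA = 0.78 * 10 = 7.8 mm

7.8 mm


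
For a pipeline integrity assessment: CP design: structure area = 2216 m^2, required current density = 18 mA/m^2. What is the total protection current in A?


I = area * current density, then convert mA → A (÷1000)
I = 2216 * 18 / 1000 = 39.89 A

39.89 A


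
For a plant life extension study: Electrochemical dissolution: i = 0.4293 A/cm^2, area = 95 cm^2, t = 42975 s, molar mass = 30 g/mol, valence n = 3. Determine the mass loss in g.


Apply Faraday's law: m = i*A*t*M / (n*F)
Total charge passed Q = i*A*t = 0.4293*95*42975 = 1752670.9125 C
m = Q*M/(n*F) = 1752670.9125*30/(3*96485) = 181.65216 g

181.65216 g


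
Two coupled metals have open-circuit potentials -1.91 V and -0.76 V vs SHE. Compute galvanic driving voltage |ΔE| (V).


Driving voltage is the absolute potential difference.
|ΔE| = |-1.91 − (-0.76)| = 1.15 V

1.15 V


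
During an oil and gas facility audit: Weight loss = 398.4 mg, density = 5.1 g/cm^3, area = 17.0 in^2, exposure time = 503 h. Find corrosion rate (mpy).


Apply the mpy weight-loss relation: CR = 534 * W / (D * A * T)
Numerator: 534 * 398.4 = 212745.6
Denominator: 5.1 * 17.0 * 503 = 43610.1
CR = 212745.6 / 43610.1 = 4.878 mpy

4.878 mpy


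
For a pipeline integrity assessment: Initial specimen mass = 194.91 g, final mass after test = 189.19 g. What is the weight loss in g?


Weight loss = initial − final
WL = 194.91 − 189.19 = 5.72 g

5.72 g


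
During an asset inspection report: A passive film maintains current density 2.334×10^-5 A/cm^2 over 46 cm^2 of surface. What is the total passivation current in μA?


I = i_pass * A, then convert A → μA (×10^6)
I = 2.334×10^-5 * 46 * 10^6 = 1073.64 μA

1073.64 μA


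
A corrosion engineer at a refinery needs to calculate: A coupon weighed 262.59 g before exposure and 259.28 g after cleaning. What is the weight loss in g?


Weight loss = initial − final
WL = 262.59 − 259.28 = 3.31 g

3.31 g


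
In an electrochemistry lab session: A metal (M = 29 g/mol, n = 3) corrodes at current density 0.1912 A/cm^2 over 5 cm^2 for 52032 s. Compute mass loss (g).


Apply Faraday's law: m = i*A*t*M / (n*F)
Total charge passed Q = i*A*t = 0.1912*5*52032 = 49742.592 C
m = Q*M/(n*F) = 49742.592*29/(3*96485) = 4.984 g

4.984 g


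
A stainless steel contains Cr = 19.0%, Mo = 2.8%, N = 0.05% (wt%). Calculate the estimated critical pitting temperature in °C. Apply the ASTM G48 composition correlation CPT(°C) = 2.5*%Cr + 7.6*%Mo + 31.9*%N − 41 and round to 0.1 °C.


Apply the ASTM G48 empirical CPT estimate: CPT(°C) = 2.5*%Cr + 7.6*%Mo + 31.9*%N − 41
2.5*19.0 = 47.5; 7.6*2.8 = 21.28; 31.9*0.05 = 1.595
CPT = 47.5 + 21.28 + 1.595 − 41 = 29.375 °C
Rounded to 0.1 °C: CPT ≈ 29.4 °C

29.4 °C


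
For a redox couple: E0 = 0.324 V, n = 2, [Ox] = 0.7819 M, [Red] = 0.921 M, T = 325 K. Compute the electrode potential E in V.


Apply the Nernst equation: E = E0 + (RT/nF)*ln([Ox]/[Red])
Step 1: RT/nF = 8.314*325/(2*96485) = 0.01400244 V
Step 2: [Ox]/[Red] = 0.7819/0.921 = 0.848969
Step 3: ln(0.848969) = -0.163733
Step 4: correction = 0.01400244 * -0.163733 = -0.002 V
E = 0.324 + -0.002 = 0.322 V

0.322 V


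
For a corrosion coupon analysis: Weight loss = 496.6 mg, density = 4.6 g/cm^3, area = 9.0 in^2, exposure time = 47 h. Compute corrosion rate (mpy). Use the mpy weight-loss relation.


Apply the mpy weight-loss relation: CR = 534 * W / (D * A * T)
Numerator: 534 * 496.6 = 265184.4
Denominator: 4.6 * 9.0 * 47 = 1945.8
CR = 265184.4 / 1945.8 = 136.28554 mpy

136.28554 mpy


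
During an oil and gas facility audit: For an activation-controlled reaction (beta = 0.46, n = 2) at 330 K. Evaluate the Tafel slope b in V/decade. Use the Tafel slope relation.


Apply the Tafel slope relation: b = 2.303*R*T/(beta*n*F)
Numerator: 2.303 * 8.314 * 330 = 6318.56
Denominator: 0.46 * 2 * 96485 = 88766.2
b = 6318.56 / 88766.2 = 0.0712 V/decade

0.0712 V/decade


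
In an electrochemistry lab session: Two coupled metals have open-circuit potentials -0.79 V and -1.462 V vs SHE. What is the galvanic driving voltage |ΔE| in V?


Driving voltage is the absolute potential difference.
|ΔE| = |-0.79 − (-1.462)| = 0.672 V

0.672 V


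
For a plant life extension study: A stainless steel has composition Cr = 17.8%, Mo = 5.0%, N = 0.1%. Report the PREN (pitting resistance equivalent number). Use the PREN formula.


Apply the PREN formula: PREN = Cr + 3.3*Mo + 16*N
PREN = 17.8 + 3.3*5.0 + 16*0.1
PREN = 17.8 + 16.5 + 1.6 = 35.9

35.9


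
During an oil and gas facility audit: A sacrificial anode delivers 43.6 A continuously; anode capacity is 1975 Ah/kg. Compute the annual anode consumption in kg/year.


Annual consumption = current * hours per year / capacity
Rate = 43.6 * 8760 / 1975 = 193.4 kg/year

193.4 kg/year


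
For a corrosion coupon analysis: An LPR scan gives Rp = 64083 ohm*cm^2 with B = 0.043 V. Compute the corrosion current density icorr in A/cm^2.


Apply the Stern-Geary relation: icorr = B / Rp
icorr = 0.043 / 64083 = 6.71×10^-7 A/cm^2

6.71×10^-7 A/cm^2


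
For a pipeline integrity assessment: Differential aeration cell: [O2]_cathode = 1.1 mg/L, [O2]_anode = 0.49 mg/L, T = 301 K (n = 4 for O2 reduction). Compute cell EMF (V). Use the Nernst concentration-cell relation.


Apply the Nernst concentration-cell relation: E = (RT/nF)*ln(C_cathode/C_anode)
RT/nF = 8.314*301/(4*96485) = 0.0064842 V
ln(1.1/0.49) = 0.80866
E = 0.0064842 * 0.80866 = 0.00524 V

0.00524 V


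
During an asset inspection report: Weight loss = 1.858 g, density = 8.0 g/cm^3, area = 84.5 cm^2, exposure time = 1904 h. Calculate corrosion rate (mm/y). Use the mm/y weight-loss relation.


Apply the mm/y weight-loss relation: CR = 87600 * W / (D * A * T)
Numerator: 87600 * 1.858 = 162760.8
Denominator: 8.0 * 84.5 * 1904 = 1287104.0
CR = 162760.8 / 1287104.0 = 0.126455 mm/y

0.126455 mm/y


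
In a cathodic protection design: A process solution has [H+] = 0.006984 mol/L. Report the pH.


pH = −log10[H+]
pH = −log10(0.006984) = 2.16

2.16


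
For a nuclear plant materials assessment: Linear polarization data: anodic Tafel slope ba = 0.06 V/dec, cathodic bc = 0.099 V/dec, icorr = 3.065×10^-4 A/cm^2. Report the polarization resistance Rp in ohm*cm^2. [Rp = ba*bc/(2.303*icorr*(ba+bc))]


Apply the Stern-Geary equation: Rp = ba*bc / (2.303*icorr*(ba+bc))
ba*bc = 0.06*0.099 = 0.00594
ba+bc = 0.159; 2.303*icorr*(ba+bc) = 2.303*3.065×10^-4*0.159 = 1.1223325×10^-4
Rp = 0.00594 / 1.1223325×10^-4 = 52.9 ohm*cm^2

52.9 ohm*cm^2


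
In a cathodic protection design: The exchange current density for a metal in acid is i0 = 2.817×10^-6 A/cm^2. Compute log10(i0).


i0 = 2.817×10^-6 A/cm^2
log10(i0) = -5.55

-5.55


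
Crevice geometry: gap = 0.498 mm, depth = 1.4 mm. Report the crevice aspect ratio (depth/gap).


Aspect ratio = depth / gap
Ratio = 1.4 / 0.498 = 2.8

2.8


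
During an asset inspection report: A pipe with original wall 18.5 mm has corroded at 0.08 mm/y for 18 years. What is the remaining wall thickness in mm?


Remaining wall = original − CR × time
t = 18.5 − 0.08*18 = 18.5 − 1.44 = 17.06 mm

17.06 mm


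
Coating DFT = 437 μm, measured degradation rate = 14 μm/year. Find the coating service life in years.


Service life = thickness / degradation rate
Life = 437 / 14 = 31.2 years

31.2 years


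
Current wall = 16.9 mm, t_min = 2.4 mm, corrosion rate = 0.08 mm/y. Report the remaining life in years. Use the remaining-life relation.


Apply the remaining-life relation: RL = (t_current − t_min) / CR
RL = (16.9 − 2.4) / 0.08 = 14.5 / 0.08 = 181.3 years

181.3 years


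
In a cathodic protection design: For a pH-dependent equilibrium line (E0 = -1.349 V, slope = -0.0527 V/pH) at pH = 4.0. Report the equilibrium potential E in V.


Apply the Pourbaix line equation: E = E0 + slope*pH
E = -1.349 + (-0.0527)*4.0 = -1.349 + (-0.2108) = -1.5598 V
Rounded to 3 decimal places: E = -1.560 V

-1.560 V


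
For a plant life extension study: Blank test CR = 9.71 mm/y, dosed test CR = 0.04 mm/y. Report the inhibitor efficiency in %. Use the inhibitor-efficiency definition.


Apply the inhibitor-efficiency definition: IE = (CR_blank − CR_inh)/CR_blank × 100
IE = (9.71 − 0.04) / 9.71 × 100
IE = 9.67 / 9.71 × 100 = 99.6 %

99.6 %


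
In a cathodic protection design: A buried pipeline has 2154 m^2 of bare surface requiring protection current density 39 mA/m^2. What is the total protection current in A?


I = area * current density, then convert mA → A (÷1000)
I = 2154 * 39 / 1000 = 84.01 A

84.01 A


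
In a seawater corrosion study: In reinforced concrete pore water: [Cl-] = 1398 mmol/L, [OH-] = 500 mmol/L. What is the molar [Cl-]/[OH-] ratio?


Threshold parameter = [Cl-] / [OH-] (molar basis; both in mmol/L, so units cancel)
Ratio = 1398 / 500 = 2.8

2.8


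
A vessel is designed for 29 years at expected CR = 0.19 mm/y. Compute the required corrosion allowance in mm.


Corrosion allowance = CR × design life
CA = 0.19 * 29 = 5.51 mm

5.51 mm


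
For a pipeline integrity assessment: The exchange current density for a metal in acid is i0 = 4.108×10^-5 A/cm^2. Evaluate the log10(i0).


i0 = 4.108×10^-5 A/cm^2
log10(i0) = -4.386

-4.386


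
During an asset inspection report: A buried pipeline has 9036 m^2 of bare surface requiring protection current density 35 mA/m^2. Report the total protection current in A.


I = area * current density, then convert mA → A (÷1000)
I = 9036 * 35 / 1000 = 316.26 A

316.26 A


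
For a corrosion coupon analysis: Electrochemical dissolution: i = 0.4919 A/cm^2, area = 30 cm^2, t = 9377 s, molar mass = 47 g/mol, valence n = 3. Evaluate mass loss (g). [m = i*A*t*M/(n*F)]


Apply Faraday's law: m = i*A*t*M / (n*F)
Total charge passed Q = i*A*t = 0.4919*30*9377 = 138376.389 C
m = Q*M/(n*F) = 138376.389*47/(3*96485) = 22.4687 g

22.4687 g


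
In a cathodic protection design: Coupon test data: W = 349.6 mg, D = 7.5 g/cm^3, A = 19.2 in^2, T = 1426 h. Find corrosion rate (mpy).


Apply the mpy weight-loss relation: CR = 534 * W / (D * A * T)
Numerator: 534 * 349.6 = 186686.4
Denominator: 7.5 * 19.2 * 1426 = 205344.0
CR = 186686.4 / 205344.0 = 0.90914 mpy

0.90914 mpy


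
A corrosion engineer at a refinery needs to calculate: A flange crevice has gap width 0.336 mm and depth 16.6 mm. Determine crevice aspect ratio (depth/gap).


Aspect ratio = depth / gap
Ratio = 16.6 / 0.336 = 49.4

49.4


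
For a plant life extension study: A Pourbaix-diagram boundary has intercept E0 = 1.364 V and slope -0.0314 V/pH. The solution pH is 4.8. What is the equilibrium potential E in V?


Apply the Pourbaix line equation: E = E0 + slope*pH
E = 1.364 + (-0.0314)*4.8 = 1.364 + (-0.15072) = 1.21328 V
Rounded to 3 decimal places: E = 1.213 V

1.213 V


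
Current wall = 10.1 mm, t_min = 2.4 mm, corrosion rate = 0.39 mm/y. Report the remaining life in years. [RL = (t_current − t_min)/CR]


Apply the remaining-life relation: RL = (t_current − t_min) / CR
RL = (10.1 − 2.4) / 0.39 = 7.7 / 0.39 = 19.7 years

19.7 years


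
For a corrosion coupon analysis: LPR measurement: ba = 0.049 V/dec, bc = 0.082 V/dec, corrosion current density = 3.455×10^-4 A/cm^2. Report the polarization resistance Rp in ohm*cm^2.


Apply the Stern-Geary equation: Rp = ba*bc / (2.303*icorr*(ba+bc))
ba*bc = 0.049*0.082 = 0.004018
ba+bc = 0.131; 2.303*icorr*(ba+bc) = 2.303*3.455×10^-4*0.131 = 1.0423493×10^-4
Rp = 0.004018 / 1.0423493×10^-4 = 38.5 ohm*cm^2

38.5 ohm*cm^2


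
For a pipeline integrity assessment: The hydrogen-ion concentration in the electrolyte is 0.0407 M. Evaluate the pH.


pH = −log10[H+]
pH = −log10(0.0407) = 1.39

1.39


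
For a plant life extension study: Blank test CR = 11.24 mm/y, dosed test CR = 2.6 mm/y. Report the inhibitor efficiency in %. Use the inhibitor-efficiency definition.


Apply the inhibitor-efficiency definition: IE = (CR_blank − CR_inh)/CR_blank × 100
IE = (11.24 − 2.6) / 11.24 × 100
IE = 8.64 / 11.24 × 100 = 76.9 %

76.9 %


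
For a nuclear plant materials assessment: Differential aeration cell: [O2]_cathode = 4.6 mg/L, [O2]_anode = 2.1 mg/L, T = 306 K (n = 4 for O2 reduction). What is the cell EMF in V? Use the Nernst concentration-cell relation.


Apply the Nernst concentration-cell relation: E = (RT/nF)*ln(C_cathode/C_anode)
RT/nF = 8.314*306/(4*96485) = 0.00659192 V
ln(4.6/2.1) = 0.78412
E = 0.00659192 * 0.78412 = 0.00517 V

0.00517 V


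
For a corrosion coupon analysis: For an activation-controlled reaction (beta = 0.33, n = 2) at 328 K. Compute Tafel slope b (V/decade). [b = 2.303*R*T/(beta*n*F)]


Apply the Tafel slope relation: b = 2.303*R*T/(beta*n*F)
Numerator: 2.303 * 8.314 * 328 = 6280.26
Denominator: 0.33 * 2 * 96485 = 63680.1
b = 6280.26 / 63680.1 = 0.099 V/decade

0.099 V/decade


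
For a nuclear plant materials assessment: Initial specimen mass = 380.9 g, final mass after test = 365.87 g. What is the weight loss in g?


Weight loss = initial − final
WL = 380.9 − 365.87 = 15.03 g

15.03 g


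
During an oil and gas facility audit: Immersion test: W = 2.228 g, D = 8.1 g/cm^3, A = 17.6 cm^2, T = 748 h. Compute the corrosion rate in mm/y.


Apply the mm/y weight-loss relation: CR = 87600 * W / (D * A * T)
Numerator: 87600 * 2.228 = 195172.8
Denominator: 8.1 * 17.6 * 748 = 106634.88
CR = 195172.8 / 106634.88 = 1.8303 mm/y

1.8303 mm/y


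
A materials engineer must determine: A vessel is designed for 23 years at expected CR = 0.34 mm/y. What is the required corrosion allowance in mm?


Corrosion allowance = CR × design life
CA = 0.34 * 23 = 7.82 mm

7.82 mm


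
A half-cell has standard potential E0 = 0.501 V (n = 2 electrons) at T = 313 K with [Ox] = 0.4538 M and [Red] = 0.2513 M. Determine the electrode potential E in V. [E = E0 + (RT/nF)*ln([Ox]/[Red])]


Apply the Nernst equation: E = E0 + (RT/nF)*ln([Ox]/[Red])
Step 1: RT/nF = 8.314*313/(2*96485) = 0.01348542 V
Step 2: [Ox]/[Red] = 0.4538/0.2513 = 1.80581
Step 3: ln(1.80581) = 0.591009
Step 4: correction = 0.01348542 * 0.591009 = 0.008 V
E = 0.501 + 0.008 = 0.509 V

0.509 V


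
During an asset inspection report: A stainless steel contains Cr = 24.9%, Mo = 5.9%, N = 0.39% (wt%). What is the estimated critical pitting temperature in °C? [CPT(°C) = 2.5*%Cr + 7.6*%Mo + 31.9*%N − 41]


Apply the ASTM G48 empirical CPT estimate: CPT(°C) = 2.5*%Cr + 7.6*%Mo + 31.9*%N − 41
2.5*24.9 = 62.25; 7.6*5.9 = 44.84; 31.9*0.39 = 12.441
CPT = 62.25 + 44.84 + 12.441 − 41 = 78.531 °C
Rounded to 0.1 °C: CPT ≈ 78.5 °C

78.5 °C


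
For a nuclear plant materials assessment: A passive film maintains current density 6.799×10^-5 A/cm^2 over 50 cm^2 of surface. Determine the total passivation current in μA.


I = i_pass * A, then convert A → μA (×10^6)
I = 6.799×10^-5 * 50 * 10^6 = 3399.5 μA

3399.5 μA


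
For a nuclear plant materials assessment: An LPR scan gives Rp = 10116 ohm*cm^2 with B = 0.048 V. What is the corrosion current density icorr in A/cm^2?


Apply the Stern-Geary relation: icorr = B / Rp
icorr = 0.048 / 10116 = 4.745×10^-6 A/cm^2

4.745×10^-6 A/cm^2


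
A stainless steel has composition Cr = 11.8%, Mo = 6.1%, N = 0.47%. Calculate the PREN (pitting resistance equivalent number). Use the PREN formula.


Apply the PREN formula: PREN = Cr + 3.3*Mo + 16*N
PREN = 11.8 + 3.3*6.1 + 16*0.47
PREN = 11.8 + 20.13 + 7.52 = 39.45

39.45


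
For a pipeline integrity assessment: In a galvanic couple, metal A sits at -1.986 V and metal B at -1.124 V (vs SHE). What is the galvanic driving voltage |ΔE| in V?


Driving voltage is the absolute potential difference.
|ΔE| = |-1.986 − (-1.124)| = 0.862 V

0.862 V


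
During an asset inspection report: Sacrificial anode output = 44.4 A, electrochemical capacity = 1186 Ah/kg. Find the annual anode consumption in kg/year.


Annual consumption = current * hours per year / capacity
Rate = 44.4 * 8760 / 1186 = 327.9 kg/year

327.9 kg/year


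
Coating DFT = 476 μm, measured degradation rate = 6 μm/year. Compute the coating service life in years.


Service life = thickness / degradation rate
Life = 476 / 6 = 79.3 years

79.3 years


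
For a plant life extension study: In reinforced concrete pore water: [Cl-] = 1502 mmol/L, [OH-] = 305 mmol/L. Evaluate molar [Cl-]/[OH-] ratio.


Threshold parameter = [Cl-] / [OH-] (molar basis; both in mmol/L, so units cancel)
Ratio = 1502 / 305 = 4.92

4.92


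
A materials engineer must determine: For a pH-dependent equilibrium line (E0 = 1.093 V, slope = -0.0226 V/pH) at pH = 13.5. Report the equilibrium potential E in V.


Apply the Pourbaix line equation: E = E0 + slope*pH
E = 1.093 + (-0.0226)*13.5 = 1.093 + (-0.3051) = 0.7879 V
Rounded to 4 decimal places: E = 0.7879 V

0.7879 V


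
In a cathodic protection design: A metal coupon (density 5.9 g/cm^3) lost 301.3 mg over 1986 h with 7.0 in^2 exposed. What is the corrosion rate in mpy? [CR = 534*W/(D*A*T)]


Apply the mpy weight-loss relation: CR = 534 * W / (D * A * T)
Numerator: 534 * 301.3 = 160894.2
Denominator: 5.9 * 7.0 * 1986 = 82021.8
CR = 160894.2 / 82021.8 = 1.9616 mpy

1.9616 mpy


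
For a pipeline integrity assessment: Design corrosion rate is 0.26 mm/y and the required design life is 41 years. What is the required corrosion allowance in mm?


Corrosion allowance = CR × design life
CA = 0.26 * 41 = 10.66 mm

10.66 mm


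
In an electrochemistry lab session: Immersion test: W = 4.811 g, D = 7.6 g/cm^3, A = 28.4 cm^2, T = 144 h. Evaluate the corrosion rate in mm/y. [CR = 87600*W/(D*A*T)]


Apply the mm/y weight-loss relation: CR = 87600 * W / (D * A * T)
Numerator: 87600 * 4.811 = 421443.6
Denominator: 7.6 * 28.4 * 144 = 31080.96
CR = 421443.6 / 31080.96 = 13.559543 mm/y

13.559543 mm/y


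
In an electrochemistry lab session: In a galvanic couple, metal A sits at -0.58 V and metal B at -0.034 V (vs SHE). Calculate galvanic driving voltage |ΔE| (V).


Driving voltage is the absolute potential difference.
|ΔE| = |-0.58 − (-0.034)| = 0.546 V

0.546 V


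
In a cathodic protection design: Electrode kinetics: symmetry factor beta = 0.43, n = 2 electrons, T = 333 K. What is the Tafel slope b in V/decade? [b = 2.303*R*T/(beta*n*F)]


Apply the Tafel slope relation: b = 2.303*R*T/(beta*n*F)
Numerator: 2.303 * 8.314 * 333 = 6376.0
Denominator: 0.43 * 2 * 96485 = 82977.1
b = 6376.0 / 82977.1 = 0.077 V/decade

0.077 V/decade


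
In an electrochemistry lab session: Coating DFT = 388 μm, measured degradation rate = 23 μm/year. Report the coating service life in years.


Service life = thickness / degradation rate
Life = 388 / 23 = 16.9 years

16.9 years


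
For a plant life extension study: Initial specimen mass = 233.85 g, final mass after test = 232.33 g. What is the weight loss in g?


Weight loss = initial − final
WL = 233.85 − 232.33 = 1.52 g

1.52 g


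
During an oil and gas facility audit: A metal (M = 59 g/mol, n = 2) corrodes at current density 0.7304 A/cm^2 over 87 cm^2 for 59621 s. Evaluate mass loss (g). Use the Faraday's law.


Apply Faraday's law: m = i*A*t*M / (n*F)
Total charge passed Q = i*A*t = 0.7304*87*59621 = 3788604.5208 C
m = Q*M/(n*F) = 3788604.5208*59/(2*96485) = 1158.3545 g

1158.3545 g


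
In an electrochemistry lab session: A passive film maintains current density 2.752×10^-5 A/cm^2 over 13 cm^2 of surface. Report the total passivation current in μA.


I = i_pass * A, then convert A → μA (×10^6)
I = 2.752×10^-5 * 13 * 10^6 = 357.76 μA

357.76 μA


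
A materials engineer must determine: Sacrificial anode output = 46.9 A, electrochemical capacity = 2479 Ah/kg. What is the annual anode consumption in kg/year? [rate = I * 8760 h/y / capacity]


Annual consumption = current * hours per year / capacity
Rate = 46.9 * 8760 / 2479 = 165.7 kg/year

165.7 kg/year
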